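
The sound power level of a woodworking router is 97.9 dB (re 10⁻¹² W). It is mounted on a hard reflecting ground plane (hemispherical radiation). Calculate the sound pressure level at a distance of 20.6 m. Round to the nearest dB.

64 dB

The power spreads over a hemisphere of area 2π·r², so L_p = L_w − 10·log₁₀(2π·r²).
2π·r² = 2666 m², 10·log₁₀ of that is 34.259 dB.
L_p = 97.9 − 34.259 = 63.64 dB.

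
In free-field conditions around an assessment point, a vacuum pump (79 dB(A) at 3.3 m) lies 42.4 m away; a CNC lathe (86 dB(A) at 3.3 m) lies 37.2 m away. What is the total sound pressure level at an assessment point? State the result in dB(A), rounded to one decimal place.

65.6 dB(A)

First find each source's level at the receiver (point-source: −20·log₁₀(r/r_ref)), then combine on an intensity basis.
vacuum pump: 79 − 20·log₁₀(42.4/3.3) = 79 − 22.18 = 56.82 dB(A).
CNC lathe: 86 − 20·log₁₀(37.2/3.3) = 86 − 21.04 = 64.96 dB(A).
Σ 10^(L/10) = 3.614e+06 → L_total = 10·log₁₀(3.614e+06) = 65.58 dB(A).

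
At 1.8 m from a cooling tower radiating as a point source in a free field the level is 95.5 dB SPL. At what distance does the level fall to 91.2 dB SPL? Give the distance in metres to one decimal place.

For a point source L₁ − L₂ = 20·log₁₀(r₂/r₁), so r₂ = r₁·10^((L₁−L₂)/20).
r₂ = 1.8·10^((95.5−91.2)/20) = 1.8·10^(4.3/20) = 2.95 m.

3.0 m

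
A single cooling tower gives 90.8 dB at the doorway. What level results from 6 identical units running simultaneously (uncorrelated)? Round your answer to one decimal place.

98.6 dB

N identical incoherent sources raise the level by 10·log₁₀ N.
L_total = 90.8 + 10·log₁₀(6) = 90.8 + 7.782 = 98.58 dB.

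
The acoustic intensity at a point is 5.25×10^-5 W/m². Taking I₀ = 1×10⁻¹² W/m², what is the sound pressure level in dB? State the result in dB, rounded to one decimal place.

L = 10·log₁₀(I/I₀) = 10·log₁₀(5.25×10^-5/10⁻¹²) = 10·log₁₀(5.25×10^7).
L = 10·(0.7202 + 7) = 77.20 dB.

77.2 dB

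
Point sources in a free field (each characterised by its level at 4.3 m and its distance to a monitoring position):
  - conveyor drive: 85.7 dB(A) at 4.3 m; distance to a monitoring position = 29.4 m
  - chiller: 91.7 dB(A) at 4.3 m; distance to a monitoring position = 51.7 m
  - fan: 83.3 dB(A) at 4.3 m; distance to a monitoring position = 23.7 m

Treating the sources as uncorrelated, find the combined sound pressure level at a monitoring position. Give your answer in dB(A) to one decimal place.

74.0 dB(A)

Apply inverse-square spreading to bring every level to the receiver, then sum 10^(L/10).
conveyor drive: 85.7 − 20·log₁₀(29.4/4.3) = 85.7 − 16.70 = 69.00 dB(A).
chiller: 91.7 − 20·log₁₀(51.7/4.3) = 91.7 − 21.60 = 70.10 dB(A).
fan: 83.3 − 20·log₁₀(23.7/4.3) = 83.3 − 14.83 = 68.47 dB(A).
Σ 10^(L/10) = 2.522e+07 → L_total = 10·log₁₀(2.522e+07) = 74.02 dB(A).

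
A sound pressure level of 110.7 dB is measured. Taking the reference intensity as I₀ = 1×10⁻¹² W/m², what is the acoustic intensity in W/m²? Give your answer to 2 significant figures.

0.12 W/m²

L = 10·log₁₀(I/I₀) ⇒ I = I₀·10^(L/10) = 10⁻¹² × 10^11.07.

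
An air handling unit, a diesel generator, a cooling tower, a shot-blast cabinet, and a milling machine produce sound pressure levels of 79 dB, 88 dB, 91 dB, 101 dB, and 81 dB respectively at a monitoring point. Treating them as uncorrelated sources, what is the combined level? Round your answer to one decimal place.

Incoherent sources combine by intensity addition: L_total = 10·log₁₀(Σ 10^(L_i/10)).
Σ 10^(L/10) = 10^(79/10) + 10^(88/10) + 10^(91/10) + 10^(101/10) + 10^(81/10) = 1.468e+10.
L_total = 10·log₁₀(1.468e+10) = 101.67 dB.

101.7 dB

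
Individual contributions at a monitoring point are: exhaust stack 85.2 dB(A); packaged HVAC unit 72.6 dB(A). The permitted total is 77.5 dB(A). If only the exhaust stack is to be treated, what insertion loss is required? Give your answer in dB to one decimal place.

9.4 dB

Everything except the exhaust stack sums to 10^(72.6/10) = 1.820e+07 in linear terms, 72.60 dB(A).
To meet 77.5 dB(A) overall, the treated exhaust stack may contribute at most 10^(77.5/10) − 1.820e+07 = 3.804e+07, i.e. 75.80 dB(A).
Required insertion loss = 85.2 − 75.80 = 9.40 dB.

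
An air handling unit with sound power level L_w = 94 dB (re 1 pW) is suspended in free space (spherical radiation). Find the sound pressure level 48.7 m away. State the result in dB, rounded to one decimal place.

49.3 dB

L_p = L_w − 10·log₁₀(4π·r²) with r = 48.7 m.
4π·r² = 2.98e+04 m², 10·log₁₀ of that is 44.743 dB.
L_p = 94 − 44.743 = 49.26 dB.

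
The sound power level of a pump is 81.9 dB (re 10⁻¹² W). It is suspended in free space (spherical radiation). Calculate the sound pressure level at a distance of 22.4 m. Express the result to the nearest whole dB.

Free-field spherical radiation: L_p = L_w − 10·log₁₀(4π·r²), r = 22.4 m.
4π·r² = 6305 m², 10·log₁₀ of that is 37.997 dB.
L_p = 81.9 − 37.997 = 43.90 dB.

44 dB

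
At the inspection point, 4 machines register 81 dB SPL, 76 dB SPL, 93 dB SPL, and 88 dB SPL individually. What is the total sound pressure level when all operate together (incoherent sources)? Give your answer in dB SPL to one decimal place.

Incoherent sources combine by intensity addition: L_total = 10·log₁₀(Σ 10^(L_i/10)).
Σ 10^(L/10) = 10^(81/10) + 10^(76/10) + 10^(93/10) + 10^(88/10) = 2.792e+09.
L_total = 10·log₁₀(2.792e+09) = 94.46 dB SPL.

94.5 dB SPL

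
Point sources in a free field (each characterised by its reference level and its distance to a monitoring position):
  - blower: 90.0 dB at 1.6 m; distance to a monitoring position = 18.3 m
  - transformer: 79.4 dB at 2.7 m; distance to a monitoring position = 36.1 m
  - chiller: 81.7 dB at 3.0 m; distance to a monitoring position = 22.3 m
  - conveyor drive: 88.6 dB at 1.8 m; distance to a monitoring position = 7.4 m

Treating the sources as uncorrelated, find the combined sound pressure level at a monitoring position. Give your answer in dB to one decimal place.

Apply inverse-square spreading to bring every level to the receiver, then sum 10^(L/10).
blower: 90.0 − 20·log₁₀(18.3/1.6) = 90.0 − 21.17 = 68.83 dB.
transformer: 79.4 − 20·log₁₀(36.1/2.7) = 79.4 − 22.52 = 56.88 dB.
chiller: 81.7 − 20·log₁₀(22.3/3.0) = 81.7 − 17.42 = 64.28 dB.
conveyor drive: 88.6 − 20·log₁₀(7.4/1.8) = 88.6 − 12.28 = 76.32 dB.
Σ 10^(L/10) = 5.367e+07 → L_total = 10·log₁₀(5.367e+07) = 77.30 dB.

77.3 dB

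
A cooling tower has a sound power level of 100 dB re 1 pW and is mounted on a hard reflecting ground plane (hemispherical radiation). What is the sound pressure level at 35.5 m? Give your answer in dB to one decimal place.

61.0 dB

Free-field hemispherical radiation: L_p = L_w − 10·log₁₀(2π·r²), r = 35.5 m.
2π·r² = 7918 m², 10·log₁₀ of that is 38.986 dB.
L_p = 100 − 38.986 = 61.01 dB.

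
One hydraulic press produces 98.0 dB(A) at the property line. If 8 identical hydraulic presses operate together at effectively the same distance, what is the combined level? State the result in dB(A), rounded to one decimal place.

N identical incoherent sources raise the level by 10·log₁₀ N.
L_total = 98.0 + 10·log₁₀(8) = 98.0 + 9.031 = 107.03 dB(A).

107.0 dB(A)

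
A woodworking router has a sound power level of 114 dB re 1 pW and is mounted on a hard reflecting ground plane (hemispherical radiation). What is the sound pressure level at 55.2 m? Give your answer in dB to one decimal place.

L_p = L_w − 10·log₁₀(2π·r²) with r = 55.2 m.
2π·r² = 1.915e+04 m², 10·log₁₀ of that is 42.821 dB.
L_p = 114 − 42.821 = 71.18 dB.

71.2 dB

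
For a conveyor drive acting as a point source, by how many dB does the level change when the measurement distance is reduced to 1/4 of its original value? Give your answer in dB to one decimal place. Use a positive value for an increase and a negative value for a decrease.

+12.0 dB

Point-source spreading: ΔL = −20·log₁₀(r₂/r₁).
ΔL = −20·log₁₀(0.25) = +12.04 dB.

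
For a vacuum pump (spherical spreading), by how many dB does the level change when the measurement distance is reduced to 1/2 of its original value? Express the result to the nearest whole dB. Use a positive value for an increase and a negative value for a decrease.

+6 dB

With spherical spreading the level changes by −20·log₁₀(r₂/r₁).
ΔL = −20·log₁₀(0.5) = +6.02 dB.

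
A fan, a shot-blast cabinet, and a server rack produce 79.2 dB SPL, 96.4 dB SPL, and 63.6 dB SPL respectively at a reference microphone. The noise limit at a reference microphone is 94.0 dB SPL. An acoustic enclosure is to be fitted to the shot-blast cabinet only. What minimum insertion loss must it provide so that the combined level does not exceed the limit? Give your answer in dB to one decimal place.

Fixed contribution from the other sources: Σ 10^(L/10) = 10^(79.2/10) + 10^(63.6/10) = 8.547e+07 (79.32 dB SPL).
The limit corresponds to 10^(94.0/10) = 2.512e+09; subtracting the fixed part leaves 2.426e+09 for the shot-blast cabinet, i.e. 93.85 dB SPL.
Required insertion loss = 96.4 − 93.85 = 2.55 dB.

2.6 dB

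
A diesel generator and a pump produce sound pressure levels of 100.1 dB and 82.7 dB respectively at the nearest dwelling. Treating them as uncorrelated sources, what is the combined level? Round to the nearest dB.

Incoherent sources combine by intensity addition: L_total = 10·log₁₀(Σ 10^(L_i/10)).
Σ 10^(L/10) = 10^(100.1/10) + 10^(82.7/10) = 1.042e+10.
L_total = 10·log₁₀(1.042e+10) = 100.18 dB.

100 dB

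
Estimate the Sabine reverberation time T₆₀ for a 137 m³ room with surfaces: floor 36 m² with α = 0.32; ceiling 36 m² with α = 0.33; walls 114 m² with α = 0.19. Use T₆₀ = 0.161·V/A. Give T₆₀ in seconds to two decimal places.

0.49 s

A = Σ Sᵢαᵢ = 36·0.32 + 36·0.33 + 114·0.19 = 45.06 m².
T₆₀ = 0.161 × 137 / 45.06 = 0.490 s.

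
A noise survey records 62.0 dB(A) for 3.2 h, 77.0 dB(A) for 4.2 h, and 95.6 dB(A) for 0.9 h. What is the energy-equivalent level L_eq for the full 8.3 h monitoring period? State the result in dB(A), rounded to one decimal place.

86.2 dB(A)

Weight each interval's intensity by its duration and average over T = 8.3 h:
Σ tᵢ·10^(Lᵢ/10) = 3.2·10^(62.0/10) + 4.2·10^(77.0/10) + 0.9·10^(95.6/10) = 3.483e+09.
L_eq = 10·log₁₀(3.483e+09/8.3) = 86.23 dB(A).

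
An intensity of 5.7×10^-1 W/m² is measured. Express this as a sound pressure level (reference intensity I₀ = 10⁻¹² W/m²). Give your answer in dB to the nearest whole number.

118 dB

Dividing by I₀ shifts the exponent by 12: I/I₀ = 5.7×10^11.
L = 10·(0.7559 + 11) = 117.56 dB.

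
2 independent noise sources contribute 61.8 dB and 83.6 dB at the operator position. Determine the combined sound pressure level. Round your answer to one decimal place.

83.6 dB

Incoherent sources combine by intensity addition: L_total = 10·log₁₀(Σ 10^(L_i/10)).
Σ 10^(L/10) = 10^(61.8/10) + 10^(83.6/10) = 2.306e+08.
L_total = 10·log₁₀(2.306e+08) = 83.63 dB.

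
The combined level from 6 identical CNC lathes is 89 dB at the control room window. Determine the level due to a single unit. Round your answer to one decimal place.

6 equal contributions raise the level by 10·log₁₀ 6 = 7.782 dB, so each unit alone gives 89 − 7.782.

81.2 dB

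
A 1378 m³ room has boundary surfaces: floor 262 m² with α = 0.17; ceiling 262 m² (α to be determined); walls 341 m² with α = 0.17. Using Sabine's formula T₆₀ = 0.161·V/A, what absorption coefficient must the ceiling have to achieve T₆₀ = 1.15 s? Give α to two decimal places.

0.35

From T₆₀ = 0.161·V/A, the target T₆₀ = 1.15 s needs A = 0.161·1378/1.15 = 192.92 m².
Absorption from the other surfaces = 262·0.17 + 341·0.17 = 102.51 m², so the ceiling must supply 90.41 m² over 262 m².
α = 90.41/262 = 0.345.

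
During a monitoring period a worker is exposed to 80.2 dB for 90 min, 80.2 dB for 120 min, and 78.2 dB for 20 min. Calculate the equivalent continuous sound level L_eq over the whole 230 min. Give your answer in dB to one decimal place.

80.1 dB

L_eq = 10·log₁₀[(1/T)·Σ tᵢ·10^(Lᵢ/10)] with T = 230 min.
Σ tᵢ·10^(Lᵢ/10) = 90·10^(80.2/10) + 120·10^(80.2/10) + 20·10^(78.2/10) = 2.331e+10.
L_eq = 10·log₁₀(2.331e+10/230) = 80.06 dB.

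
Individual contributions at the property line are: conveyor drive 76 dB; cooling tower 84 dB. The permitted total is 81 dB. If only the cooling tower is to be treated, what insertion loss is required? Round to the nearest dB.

5 dB

Everything except the cooling tower sums to 10^(76/10) = 3.981e+07 in linear terms, 76.00 dB.
To meet 81 dB overall, the treated cooling tower may contribute at most 10^(81/10) − 3.981e+07 = 8.608e+07, i.e. 79.35 dB.
So the cooling tower must be reduced from 84 to 79.35 dB: IL = 4.65 dB.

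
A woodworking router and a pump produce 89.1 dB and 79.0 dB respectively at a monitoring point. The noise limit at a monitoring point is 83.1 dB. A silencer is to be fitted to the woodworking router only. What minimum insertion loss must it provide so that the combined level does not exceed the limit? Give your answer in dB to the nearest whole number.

8 dB

Fixed contribution from the other source: Σ 10^(L/10) = 10^(79.0/10) = 7.943e+07 (79.00 dB).
The limit corresponds to 10^(83.1/10) = 2.042e+08; subtracting the fixed part leaves 1.247e+08 for the woodworking router, i.e. 80.96 dB.
Required insertion loss = 89.1 − 80.96 = 8.14 dB.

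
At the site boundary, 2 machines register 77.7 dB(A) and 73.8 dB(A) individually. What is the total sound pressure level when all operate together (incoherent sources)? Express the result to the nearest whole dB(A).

79 dB(A)

For uncorrelated sources the intensities add, so convert each level to linear form, sum, and take 10·log₁₀ of the total.
Σ 10^(L/10) = 10^(77.7/10) + 10^(73.8/10) = 8.287e+07.
L_total = 10·log₁₀(8.287e+07) = 79.18 dB(A).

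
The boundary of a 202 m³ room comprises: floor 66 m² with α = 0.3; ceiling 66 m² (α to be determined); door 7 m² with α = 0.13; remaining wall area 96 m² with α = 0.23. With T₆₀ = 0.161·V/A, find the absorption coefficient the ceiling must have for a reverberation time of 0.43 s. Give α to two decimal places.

0.50

Required total absorption A = 0.161·202/0.43 = 75.63 m².
Absorption from the other surfaces = 66·0.3 + 7·0.13 + 96·0.23 = 42.79 m², so the ceiling must supply 32.84 m² over 66 m².
α = 32.84/66 = 0.498.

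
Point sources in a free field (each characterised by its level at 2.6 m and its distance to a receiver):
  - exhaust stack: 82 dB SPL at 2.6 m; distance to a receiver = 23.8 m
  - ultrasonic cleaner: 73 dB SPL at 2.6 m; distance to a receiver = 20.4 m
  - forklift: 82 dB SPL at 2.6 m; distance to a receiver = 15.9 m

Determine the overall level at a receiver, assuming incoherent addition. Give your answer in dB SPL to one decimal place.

68.1 dB SPL

First find each source's level at the receiver (point-source: −20·log₁₀(r/r_ref)), then combine on an intensity basis.
exhaust stack: 82 − 20·log₁₀(23.8/2.6) = 82 − 19.23 = 62.77 dB SPL.
ultrasonic cleaner: 73 − 20·log₁₀(20.4/2.6) = 73 − 17.89 = 55.11 dB SPL.
forklift: 82 − 20·log₁₀(15.9/2.6) = 82 − 15.73 = 66.27 dB SPL.
Σ 10^(L/10) = 6.453e+06 → L_total = 10·log₁₀(6.453e+06) = 68.10 dB SPL.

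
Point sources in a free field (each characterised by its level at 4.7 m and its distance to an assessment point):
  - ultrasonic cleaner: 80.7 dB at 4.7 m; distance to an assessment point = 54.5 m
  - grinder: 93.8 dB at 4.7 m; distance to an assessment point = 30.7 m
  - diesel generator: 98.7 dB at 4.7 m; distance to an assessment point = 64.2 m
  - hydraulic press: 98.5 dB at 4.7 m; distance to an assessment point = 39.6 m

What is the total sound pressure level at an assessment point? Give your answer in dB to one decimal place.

Propagate each source to the receiver with L = L_ref − 20·log₁₀(r/r_ref), then add intensities.
ultrasonic cleaner: 80.7 − 20·log₁₀(54.5/4.7) = 80.7 − 21.29 = 59.41 dB.
grinder: 93.8 − 20·log₁₀(30.7/4.7) = 93.8 − 16.30 = 77.50 dB.
diesel generator: 98.7 − 20·log₁₀(64.2/4.7) = 98.7 − 22.71 = 75.99 dB.
hydraulic press: 98.5 − 20·log₁₀(39.6/4.7) = 98.5 − 18.51 = 79.99 dB.
Σ 10^(L/10) = 1.966e+08 → L_total = 10·log₁₀(1.966e+08) = 82.93 dB.

82.9 dB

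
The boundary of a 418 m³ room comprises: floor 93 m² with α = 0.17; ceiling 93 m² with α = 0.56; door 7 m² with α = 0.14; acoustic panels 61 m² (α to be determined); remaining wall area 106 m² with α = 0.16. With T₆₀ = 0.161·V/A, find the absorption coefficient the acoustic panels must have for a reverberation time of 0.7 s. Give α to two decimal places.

0.17

From T₆₀ = 0.161·V/A, the target T₆₀ = 0.7 s needs A = 0.161·418/0.7 = 96.14 m².
Absorption from the other surfaces = 93·0.17 + 93·0.56 + 7·0.14 + 106·0.16 = 85.83 m², so the acoustic panels must supply 10.31 m² over 61 m².
α = 10.31/61 = 0.169.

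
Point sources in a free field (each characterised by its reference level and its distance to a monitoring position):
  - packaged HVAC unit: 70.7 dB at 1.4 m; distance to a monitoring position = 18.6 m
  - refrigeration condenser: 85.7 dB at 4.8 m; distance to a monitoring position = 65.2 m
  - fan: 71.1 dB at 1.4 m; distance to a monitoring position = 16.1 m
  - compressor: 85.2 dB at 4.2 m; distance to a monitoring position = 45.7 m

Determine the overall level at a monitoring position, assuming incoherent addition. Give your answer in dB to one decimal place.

First find each source's level at the receiver (point-source: −20·log₁₀(r/r_ref)), then combine on an intensity basis.
packaged HVAC unit: 70.7 − 20·log₁₀(18.6/1.4) = 70.7 − 22.47 = 48.23 dB.
refrigeration condenser: 85.7 − 20·log₁₀(65.2/4.8) = 85.7 − 22.66 = 63.04 dB.
fan: 71.1 − 20·log₁₀(16.1/1.4) = 71.1 − 21.21 = 49.89 dB.
compressor: 85.2 − 20·log₁₀(45.7/4.2) = 85.2 − 20.73 = 64.47 dB.
Σ 10^(L/10) = 4.974e+06 → L_total = 10·log₁₀(4.974e+06) = 66.97 dB.

67.0 dB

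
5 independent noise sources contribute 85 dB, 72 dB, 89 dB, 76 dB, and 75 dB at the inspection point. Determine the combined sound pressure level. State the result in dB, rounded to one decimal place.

For uncorrelated sources the intensities add, so convert each level to linear form, sum, and take 10·log₁₀ of the total.
Σ 10^(L/10) = 10^(85/10) + 10^(72/10) + 10^(89/10) + 10^(76/10) + 10^(75/10) = 1.198e+09.
L_total = 10·log₁₀(1.198e+09) = 90.78 dB.

90.8 dB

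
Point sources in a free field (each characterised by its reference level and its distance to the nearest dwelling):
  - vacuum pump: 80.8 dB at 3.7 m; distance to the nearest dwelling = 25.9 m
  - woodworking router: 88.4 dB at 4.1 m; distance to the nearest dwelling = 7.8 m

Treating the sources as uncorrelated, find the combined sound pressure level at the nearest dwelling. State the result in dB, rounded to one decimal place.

82.9 dB

First find each source's level at the receiver (point-source: −20·log₁₀(r/r_ref)), then combine on an intensity basis.
vacuum pump: 80.8 − 20·log₁₀(25.9/3.7) = 80.8 − 16.90 = 63.90 dB.
woodworking router: 88.4 − 20·log₁₀(7.8/4.1) = 88.4 − 5.59 = 82.81 dB.
Σ 10^(L/10) = 1.936e+08 → L_total = 10·log₁₀(1.936e+08) = 82.87 dB.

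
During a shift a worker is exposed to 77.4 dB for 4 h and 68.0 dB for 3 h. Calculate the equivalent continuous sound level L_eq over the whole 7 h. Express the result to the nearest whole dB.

75 dB

The energy average is taken in the linear domain: L_eq = 10·log₁₀[(Σ tᵢ·10^(Lᵢ/10))/T], T = 7 h.
Σ tᵢ·10^(Lᵢ/10) = 4·10^(77.4/10) + 3·10^(68.0/10) = 2.387e+08.
L_eq = 10·log₁₀(2.387e+08/7) = 75.33 dB.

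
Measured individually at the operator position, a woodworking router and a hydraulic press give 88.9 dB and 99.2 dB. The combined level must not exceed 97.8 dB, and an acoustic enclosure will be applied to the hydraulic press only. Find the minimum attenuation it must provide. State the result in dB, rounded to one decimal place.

2.0 dB

Everything except the hydraulic press sums to 10^(88.9/10) = 7.762e+08 in linear terms, 88.90 dB.
The limit corresponds to 10^(97.8/10) = 6.026e+09; subtracting the fixed part leaves 5.249e+09 for the hydraulic press, i.e. 97.20 dB.
So the hydraulic press must be reduced from 99.2 to 97.20 dB: IL = 2.00 dB.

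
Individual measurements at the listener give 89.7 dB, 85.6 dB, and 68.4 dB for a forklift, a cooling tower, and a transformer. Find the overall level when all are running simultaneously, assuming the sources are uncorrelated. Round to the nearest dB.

Incoherent sources combine by intensity addition: L_total = 10·log₁₀(Σ 10^(L_i/10)).
Σ 10^(L/10) = 10^(89.7/10) + 10^(85.6/10) + 10^(68.4/10) = 1.303e+09.
L_total = 10·log₁₀(1.303e+09) = 91.15 dB.

91 dB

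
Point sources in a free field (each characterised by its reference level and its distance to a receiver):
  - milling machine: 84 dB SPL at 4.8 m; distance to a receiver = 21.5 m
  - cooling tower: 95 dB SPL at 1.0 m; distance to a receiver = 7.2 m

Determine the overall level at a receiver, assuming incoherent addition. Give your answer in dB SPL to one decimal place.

78.7 dB SPL

Propagate each source to the receiver with L = L_ref − 20·log₁₀(r/r_ref), then add intensities.
milling machine: 84 − 20·log₁₀(21.5/4.8) = 84 − 13.02 = 70.98 dB SPL.
cooling tower: 95 − 20·log₁₀(7.2/1.0) = 95 − 17.15 = 77.85 dB SPL.
Σ 10^(L/10) = 7.352e+07 → L_total = 10·log₁₀(7.352e+07) = 78.66 dB SPL.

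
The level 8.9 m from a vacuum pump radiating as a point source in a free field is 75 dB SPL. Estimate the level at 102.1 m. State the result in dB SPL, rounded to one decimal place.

53.8 dB SPL

For a point source, L₂ = L₁ − 20·log₁₀(r₂/r₁).
L₂ = 75 − 20·log₁₀(102.1/8.9) = 75 − 21.193 = 53.81 dB SPL.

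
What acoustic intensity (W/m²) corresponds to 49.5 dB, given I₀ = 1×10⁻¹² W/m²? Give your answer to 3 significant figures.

8.91e-08 W/m²

L = 10·log₁₀(I/I₀) ⇒ I = I₀·10^(L/10) = 10⁻¹² × 10^4.95.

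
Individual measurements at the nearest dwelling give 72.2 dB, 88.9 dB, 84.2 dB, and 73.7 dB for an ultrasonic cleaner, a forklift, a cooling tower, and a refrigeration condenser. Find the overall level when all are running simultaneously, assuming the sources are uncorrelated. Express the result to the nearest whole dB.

90 dB

Incoherent sources combine by intensity addition: L_total = 10·log₁₀(Σ 10^(L_i/10)).
Σ 10^(L/10) = 10^(72.2/10) + 10^(88.9/10) + 10^(84.2/10) + 10^(73.7/10) = 1.079e+09.
L_total = 10·log₁₀(1.079e+09) = 90.33 dB.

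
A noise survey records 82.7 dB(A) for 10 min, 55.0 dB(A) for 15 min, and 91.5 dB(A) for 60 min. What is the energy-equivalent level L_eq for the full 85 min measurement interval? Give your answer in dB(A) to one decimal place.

90.1 dB(A)

L_eq = 10·log₁₀[(1/T)·Σ tᵢ·10^(Lᵢ/10)] with T = 85 min.
Σ tᵢ·10^(Lᵢ/10) = 10·10^(82.7/10) + 15·10^(55.0/10) + 60·10^(91.5/10) = 8.662e+10.
L_eq = 10·log₁₀(8.662e+10/85) = 90.08 dB(A).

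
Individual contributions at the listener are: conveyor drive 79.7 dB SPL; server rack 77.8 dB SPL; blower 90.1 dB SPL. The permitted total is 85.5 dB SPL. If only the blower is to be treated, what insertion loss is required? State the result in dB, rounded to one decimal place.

Fixed contribution from the other sources: Σ 10^(L/10) = 10^(79.7/10) + 10^(77.8/10) = 1.536e+08 (81.86 dB SPL).
To meet 85.5 dB SPL overall, the treated blower may contribute at most 10^(85.5/10) − 1.536e+08 = 2.012e+08, i.e. 83.04 dB SPL.
So the blower must be reduced from 90.1 to 83.04 dB SPL: IL = 7.06 dB.

7.1 dB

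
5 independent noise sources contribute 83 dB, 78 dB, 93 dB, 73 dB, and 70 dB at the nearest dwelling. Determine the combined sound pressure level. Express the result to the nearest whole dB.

For uncorrelated sources the intensities add, so convert each level to linear form, sum, and take 10·log₁₀ of the total.
Σ 10^(L/10) = 10^(83/10) + 10^(78/10) + 10^(93/10) + 10^(73/10) + 10^(70/10) = 2.288e+09.
L_total = 10·log₁₀(2.288e+09) = 93.59 dB.

94 dB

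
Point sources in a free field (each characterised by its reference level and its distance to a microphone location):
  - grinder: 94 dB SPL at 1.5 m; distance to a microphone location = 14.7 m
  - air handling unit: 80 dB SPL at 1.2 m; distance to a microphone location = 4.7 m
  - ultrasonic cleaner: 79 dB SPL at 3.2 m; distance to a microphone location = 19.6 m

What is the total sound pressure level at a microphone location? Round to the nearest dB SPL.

Propagate each source to the receiver with L = L_ref − 20·log₁₀(r/r_ref), then add intensities.
grinder: 94 − 20·log₁₀(14.7/1.5) = 94 − 19.82 = 74.18 dB SPL.
air handling unit: 80 − 20·log₁₀(4.7/1.2) = 80 − 11.86 = 68.14 dB SPL.
ultrasonic cleaner: 79 − 20·log₁₀(19.6/3.2) = 79 − 15.74 = 63.26 dB SPL.
Σ 10^(L/10) = 3.479e+07 → L_total = 10·log₁₀(3.479e+07) = 75.41 dB SPL.

75 dB SPL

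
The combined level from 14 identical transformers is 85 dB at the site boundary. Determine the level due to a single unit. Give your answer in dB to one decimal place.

73.5 dB

14 equal contributions raise the level by 10·log₁₀ 14 = 11.461 dB, so each unit alone gives 85 − 11.461.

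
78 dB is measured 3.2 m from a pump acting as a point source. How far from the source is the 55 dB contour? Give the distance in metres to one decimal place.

For a point source L₁ − L₂ = 20·log₁₀(r₂/r₁), so r₂ = r₁·10^((L₁−L₂)/20).
r₂ = 3.2·10^((78−55)/20) = 3.2·10^(23.0/20) = 45.20 m.

45.2 m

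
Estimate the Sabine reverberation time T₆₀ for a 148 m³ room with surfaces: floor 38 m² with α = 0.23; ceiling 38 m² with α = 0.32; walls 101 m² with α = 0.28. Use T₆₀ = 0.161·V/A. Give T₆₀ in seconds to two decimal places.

0.48 s

A = Σ Sᵢαᵢ = 38·0.23 + 38·0.32 + 101·0.28 = 49.18 m².
T₆₀ = 0.161·V/A = 0.161·148/49.18 = 0.485 s.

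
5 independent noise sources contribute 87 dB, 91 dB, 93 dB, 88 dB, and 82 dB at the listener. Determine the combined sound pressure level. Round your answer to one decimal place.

96.6 dB

Incoherent sources combine by intensity addition: L_total = 10·log₁₀(Σ 10^(L_i/10)).
Σ 10^(L/10) = 10^(87/10) + 10^(91/10) + 10^(93/10) + 10^(88/10) + 10^(82/10) = 4.545e+09.
L_total = 10·log₁₀(4.545e+09) = 96.58 dB.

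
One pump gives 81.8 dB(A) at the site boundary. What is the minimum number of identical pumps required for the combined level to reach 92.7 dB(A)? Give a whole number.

13

N identical sources give L₁ + 10·log₁₀ N, so require 10·log₁₀ N ≥ 92.7 − 81.8 = 10.9 dB.
N ≥ 10^(10.9/10) = 12.303, so N = 13.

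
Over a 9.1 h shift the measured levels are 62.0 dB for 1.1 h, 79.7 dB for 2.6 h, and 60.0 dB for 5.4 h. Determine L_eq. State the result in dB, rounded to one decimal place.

L_eq = 10·log₁₀[(1/T)·Σ tᵢ·10^(Lᵢ/10)] with T = 9.1 h.
Σ tᵢ·10^(Lᵢ/10) = 1.1·10^(62.0/10) + 2.6·10^(79.7/10) + 5.4·10^(60.0/10) = 2.498e+08.
L_eq = 10·log₁₀(2.498e+08/9.1) = 74.39 dB.

74.4 dB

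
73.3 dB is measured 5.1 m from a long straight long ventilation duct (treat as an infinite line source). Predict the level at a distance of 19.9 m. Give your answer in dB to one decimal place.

67.4 dB

For a line source, L₂ = L₁ − 10·log₁₀(r₂/r₁).
L₂ = 73.3 − 10·log₁₀(19.9/5.1) = 73.3 − 5.913 = 67.39 dB.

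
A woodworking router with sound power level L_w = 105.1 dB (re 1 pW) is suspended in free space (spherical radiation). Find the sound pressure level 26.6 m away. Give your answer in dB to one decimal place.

65.6 dB

The power spreads over a sphere of area 4π·r², so L_p = L_w − 10·log₁₀(4π·r²).
4π·r² = 8891 m², 10·log₁₀ of that is 39.490 dB.
L_p = 105.1 − 39.490 = 65.61 dB.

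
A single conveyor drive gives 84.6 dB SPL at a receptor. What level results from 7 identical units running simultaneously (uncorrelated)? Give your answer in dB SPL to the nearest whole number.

L_total = L₁ + 10·log₁₀ N for N identical incoherent sources.
L_total = 84.6 + 10·log₁₀(7) = 84.6 + 8.451 = 93.05 dB SPL.

93 dB SPL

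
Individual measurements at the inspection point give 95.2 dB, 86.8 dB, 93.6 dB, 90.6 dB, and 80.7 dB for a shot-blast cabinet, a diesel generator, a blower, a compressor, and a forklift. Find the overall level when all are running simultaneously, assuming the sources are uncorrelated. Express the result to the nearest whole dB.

99 dB

Incoherent sources combine by intensity addition: L_total = 10·log₁₀(Σ 10^(L_i/10)).
Σ 10^(L/10) = 10^(95.2/10) + 10^(86.8/10) + 10^(93.6/10) + 10^(90.6/10) + 10^(80.7/10) = 7.346e+09.
L_total = 10·log₁₀(7.346e+09) = 98.66 dB.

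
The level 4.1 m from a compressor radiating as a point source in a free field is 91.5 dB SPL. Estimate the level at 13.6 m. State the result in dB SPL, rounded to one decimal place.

81.1 dB SPL

Point-source attenuation: ΔL = 20·log₁₀(r₂/r₁) = 20·log₁₀(13.6/4.1) = 10.415 dB.
L₂ = 91.5 − 20·log₁₀(13.6/4.1) = 91.5 − 10.415 = 81.08 dB SPL.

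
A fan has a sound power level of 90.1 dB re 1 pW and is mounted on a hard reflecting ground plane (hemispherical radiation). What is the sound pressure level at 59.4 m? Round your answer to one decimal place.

Free-field hemispherical radiation: L_p = L_w − 10·log₁₀(2π·r²), r = 59.4 m.
2π·r² = 2.217e+04 m², 10·log₁₀ of that is 43.458 dB.
L_p = 90.1 − 43.458 = 46.64 dB.

46.6 dB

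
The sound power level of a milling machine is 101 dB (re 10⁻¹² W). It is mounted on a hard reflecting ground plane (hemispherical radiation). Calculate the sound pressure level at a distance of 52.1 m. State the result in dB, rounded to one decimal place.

Free-field hemispherical radiation: L_p = L_w − 10·log₁₀(2π·r²), r = 52.1 m.
2π·r² = 1.706e+04 m², 10·log₁₀ of that is 42.319 dB.
L_p = 101 − 42.319 = 58.68 dB.

58.7 dB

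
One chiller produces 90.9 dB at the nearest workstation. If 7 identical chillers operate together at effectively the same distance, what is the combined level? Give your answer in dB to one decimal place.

With 7 equal, uncorrelated contributions the intensity is 7× that of one unit, giving a rise of 10·log₁₀ 7.
L_total = 90.9 + 10·log₁₀(7) = 90.9 + 8.451 = 99.35 dB.

99.4 dB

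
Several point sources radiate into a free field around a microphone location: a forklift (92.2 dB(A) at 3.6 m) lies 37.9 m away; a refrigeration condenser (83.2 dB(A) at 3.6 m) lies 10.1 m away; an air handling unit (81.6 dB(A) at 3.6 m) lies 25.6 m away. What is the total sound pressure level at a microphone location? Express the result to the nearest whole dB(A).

Propagate each source to the receiver with L = L_ref − 20·log₁₀(r/r_ref), then add intensities.
forklift: 92.2 − 20·log₁₀(37.9/3.6) = 92.2 − 20.45 = 71.75 dB(A).
refrigeration condenser: 83.2 − 20·log₁₀(10.1/3.6) = 83.2 − 8.96 = 74.24 dB(A).
air handling unit: 81.6 − 20·log₁₀(25.6/3.6) = 81.6 − 17.04 = 64.56 dB(A).
Σ 10^(L/10) = 4.438e+07 → L_total = 10·log₁₀(4.438e+07) = 76.47 dB(A).

76 dB(A)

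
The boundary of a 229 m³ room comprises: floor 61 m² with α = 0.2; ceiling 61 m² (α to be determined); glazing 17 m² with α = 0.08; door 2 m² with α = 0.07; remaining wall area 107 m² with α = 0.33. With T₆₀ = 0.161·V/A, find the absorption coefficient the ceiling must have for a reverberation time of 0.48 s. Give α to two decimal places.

0.46

Required total absorption A = 0.161·229/0.48 = 76.81 m².
Absorption from the other surfaces = 61·0.2 + 17·0.08 + 2·0.07 + 107·0.33 = 49.01 m², so the ceiling must supply 27.80 m² over 61 m².
α = 27.80/61 = 0.456.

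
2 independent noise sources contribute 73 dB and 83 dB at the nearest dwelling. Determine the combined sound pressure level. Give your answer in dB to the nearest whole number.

Incoherent sources combine by intensity addition: L_total = 10·log₁₀(Σ 10^(L_i/10)).
Σ 10^(L/10) = 10^(73/10) + 10^(83/10) = 2.195e+08.
L_total = 10·log₁₀(2.195e+08) = 83.41 dB.

83 dB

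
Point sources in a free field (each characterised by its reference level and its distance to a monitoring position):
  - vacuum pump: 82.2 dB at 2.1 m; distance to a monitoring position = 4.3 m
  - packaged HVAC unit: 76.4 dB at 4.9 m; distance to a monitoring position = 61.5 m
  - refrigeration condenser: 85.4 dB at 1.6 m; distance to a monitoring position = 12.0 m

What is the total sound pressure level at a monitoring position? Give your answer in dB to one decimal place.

Apply inverse-square spreading to bring every level to the receiver, then sum 10^(L/10).
vacuum pump: 82.2 − 20·log₁₀(4.3/2.1) = 82.2 − 6.22 = 75.98 dB.
packaged HVAC unit: 76.4 − 20·log₁₀(61.5/4.9) = 76.4 − 21.97 = 54.43 dB.
refrigeration condenser: 85.4 − 20·log₁₀(12.0/1.6) = 85.4 − 17.50 = 67.90 dB.
Σ 10^(L/10) = 4.602e+07 → L_total = 10·log₁₀(4.602e+07) = 76.63 dB.

76.6 dB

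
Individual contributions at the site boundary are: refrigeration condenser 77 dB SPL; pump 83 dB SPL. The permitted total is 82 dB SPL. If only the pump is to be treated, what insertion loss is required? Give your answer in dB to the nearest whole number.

3 dB

Everything except the pump sums to 10^(77/10) = 5.012e+07 in linear terms, 77.00 dB SPL.
The limit corresponds to 10^(82/10) = 1.585e+08; subtracting the fixed part leaves 1.084e+08 for the pump, i.e. 80.35 dB SPL.
So the pump must be reduced from 83 to 80.35 dB SPL: IL = 2.65 dB.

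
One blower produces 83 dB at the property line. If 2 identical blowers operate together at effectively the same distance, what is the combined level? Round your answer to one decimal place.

With 2 equal, uncorrelated contributions the intensity is 2× that of one unit, giving a rise of 10·log₁₀ 2.
L_total = 83 + 10·log₁₀(2) = 83 + 3.010 = 86.01 dB.

86.0 dB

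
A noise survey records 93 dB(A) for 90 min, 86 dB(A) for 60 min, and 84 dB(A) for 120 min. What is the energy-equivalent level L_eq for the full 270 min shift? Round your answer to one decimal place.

89.4 dB(A)

L_eq = 10·log₁₀[(1/T)·Σ tᵢ·10^(Lᵢ/10)] with T = 270 min.
Σ tᵢ·10^(Lᵢ/10) = 90·10^(93/10) + 60·10^(86/10) + 120·10^(84/10) = 2.336e+11.
L_eq = 10·log₁₀(2.336e+11/270) = 89.37 dB(A).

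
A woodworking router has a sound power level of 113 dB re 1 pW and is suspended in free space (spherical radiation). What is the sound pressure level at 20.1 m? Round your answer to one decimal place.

75.9 dB

The power spreads over a sphere of area 4π·r², so L_p = L_w − 10·log₁₀(4π·r²).
4π·r² = 5077 m², 10·log₁₀ of that is 37.056 dB.
L_p = 113 − 37.056 = 75.94 dB.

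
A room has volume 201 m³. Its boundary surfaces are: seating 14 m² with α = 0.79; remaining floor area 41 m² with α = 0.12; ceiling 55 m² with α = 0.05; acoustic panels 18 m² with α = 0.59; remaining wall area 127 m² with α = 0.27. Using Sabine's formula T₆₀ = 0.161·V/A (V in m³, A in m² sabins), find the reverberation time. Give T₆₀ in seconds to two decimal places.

0.51 s

A = Σ Sᵢαᵢ = 14·0.79 + 41·0.12 + 55·0.05 + 18·0.59 + 127·0.27 = 63.64 m².
T₆₀ = 0.161·V/A = 0.161·201/63.64 = 0.509 s.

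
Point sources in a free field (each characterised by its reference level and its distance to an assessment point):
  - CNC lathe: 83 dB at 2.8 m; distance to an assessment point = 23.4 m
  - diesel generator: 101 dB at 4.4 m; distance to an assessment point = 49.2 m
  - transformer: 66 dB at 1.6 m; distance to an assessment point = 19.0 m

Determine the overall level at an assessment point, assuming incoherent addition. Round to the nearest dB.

80 dB

Apply inverse-square spreading to bring every level to the receiver, then sum 10^(L/10).
CNC lathe: 83 − 20·log₁₀(23.4/2.8) = 83 − 18.44 = 64.56 dB.
diesel generator: 101 − 20·log₁₀(49.2/4.4) = 101 − 20.97 = 80.03 dB.
transformer: 66 − 20·log₁₀(19.0/1.6) = 66 − 21.49 = 44.51 dB.
Σ 10^(L/10) = 1.036e+08 → L_total = 10·log₁₀(1.036e+08) = 80.15 dB.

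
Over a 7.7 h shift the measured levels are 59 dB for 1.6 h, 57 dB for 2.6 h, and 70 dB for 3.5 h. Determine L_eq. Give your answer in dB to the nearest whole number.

67 dB

L_eq = 10·log₁₀[(1/T)·Σ tᵢ·10^(Lᵢ/10)] with T = 7.7 h.
Σ tᵢ·10^(Lᵢ/10) = 1.6·10^(59/10) + 2.6·10^(57/10) + 3.5·10^(70/10) = 3.757e+07.
L_eq = 10·log₁₀(3.757e+07/7.7) = 66.88 dB.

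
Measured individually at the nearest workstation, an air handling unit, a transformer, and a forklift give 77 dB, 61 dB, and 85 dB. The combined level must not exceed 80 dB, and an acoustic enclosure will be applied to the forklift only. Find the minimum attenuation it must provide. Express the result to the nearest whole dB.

8 dB

Everything except the forklift sums to 10^(77/10) + 10^(61/10) = 5.138e+07 in linear terms, 77.11 dB.
To meet 80 dB overall, the treated forklift may contribute at most 10^(80/10) − 5.138e+07 = 4.862e+07, i.e. 76.87 dB.
So the forklift must be reduced from 85 to 76.87 dB: IL = 8.13 dB.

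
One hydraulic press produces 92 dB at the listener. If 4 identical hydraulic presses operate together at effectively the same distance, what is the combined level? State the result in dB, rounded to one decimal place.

98.0 dB

N identical incoherent sources raise the level by 10·log₁₀ N.
L_total = 92 + 10·log₁₀(4) = 92 + 6.021 = 98.02 dB.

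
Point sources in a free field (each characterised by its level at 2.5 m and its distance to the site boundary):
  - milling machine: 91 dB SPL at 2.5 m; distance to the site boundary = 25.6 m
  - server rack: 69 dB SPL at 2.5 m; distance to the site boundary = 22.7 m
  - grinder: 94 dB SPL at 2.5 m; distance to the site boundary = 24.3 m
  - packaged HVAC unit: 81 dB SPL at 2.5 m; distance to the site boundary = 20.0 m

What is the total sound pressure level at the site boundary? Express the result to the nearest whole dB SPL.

First find each source's level at the receiver (point-source: −20·log₁₀(r/r_ref)), then combine on an intensity basis.
milling machine: 91 − 20·log₁₀(25.6/2.5) = 91 − 20.21 = 70.79 dB SPL.
server rack: 69 − 20·log₁₀(22.7/2.5) = 69 − 19.16 = 49.84 dB SPL.
grinder: 94 − 20·log₁₀(24.3/2.5) = 94 − 19.75 = 74.25 dB SPL.
packaged HVAC unit: 81 − 20·log₁₀(20.0/2.5) = 81 − 18.06 = 62.94 dB SPL.
Σ 10^(L/10) = 4.066e+07 → L_total = 10·log₁₀(4.066e+07) = 76.09 dB SPL.

76 dB SPL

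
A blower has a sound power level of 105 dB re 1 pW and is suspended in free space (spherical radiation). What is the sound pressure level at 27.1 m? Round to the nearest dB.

Free-field spherical radiation: L_p = L_w − 10·log₁₀(4π·r²), r = 27.1 m.
4π·r² = 9229 m², 10·log₁₀ of that is 39.651 dB.
L_p = 105 − 39.651 = 65.35 dB.

65 dB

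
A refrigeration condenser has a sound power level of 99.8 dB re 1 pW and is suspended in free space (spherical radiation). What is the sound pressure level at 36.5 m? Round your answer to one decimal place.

57.6 dB

The power spreads over a sphere of area 4π·r², so L_p = L_w − 10·log₁₀(4π·r²).
4π·r² = 1.674e+04 m², 10·log₁₀ of that is 42.238 dB.
L_p = 99.8 − 42.238 = 57.56 dB.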